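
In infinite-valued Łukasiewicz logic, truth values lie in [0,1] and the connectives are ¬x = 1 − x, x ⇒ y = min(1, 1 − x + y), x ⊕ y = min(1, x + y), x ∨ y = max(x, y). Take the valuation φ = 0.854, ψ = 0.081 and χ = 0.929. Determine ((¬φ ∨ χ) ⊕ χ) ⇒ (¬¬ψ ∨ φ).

¬φ = 1 − 0.854 = 0.146
¬φ ∨ χ = max(0.146, 0.929) = 0.929
(¬φ ∨ χ) ⊕ χ = min(1, 0.929 + 0.929) = min(1, 1.858) = 1.000
¬ψ = 1 − 0.081 = 0.919
¬¬ψ = 1 − 0.919 = 0.081
¬¬ψ ∨ φ = max(0.081, 0.854) = 0.854
((¬φ ∨ χ) ⊕ χ) ⇒ (¬¬ψ ∨ φ) = min(1, 1 − 1.000 + 0.854) = min(1, 0.854) = 0.854

0.854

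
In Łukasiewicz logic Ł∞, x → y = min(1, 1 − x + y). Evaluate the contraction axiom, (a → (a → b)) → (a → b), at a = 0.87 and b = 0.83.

a → b = min(1, 1 − 0.87 + 0.83) = min(1, 0.96) = 0.96
a → (a → b) = min(1, 1 − 0.87 + 0.96) = min(1, 1.09) = 1.00
(a → (a → b)) → (a → b) = min(1, 1 − 1.00 + 0.96) = min(1, 0.96) = 0.96
(The value 0.96 < 1 shows this instance is not satisfied; fails in Ł∞ (the t-norm is not idempotent).)

0.96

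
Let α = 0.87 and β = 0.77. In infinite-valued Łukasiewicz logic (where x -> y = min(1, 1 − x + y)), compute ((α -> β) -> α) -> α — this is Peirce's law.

α -> β = min(1, 1 − 0.87 + 0.77) = min(1, 0.90) = 0.90
(α -> β) -> α = min(1, 1 − 0.90 + 0.87) = min(1, 0.97) = 0.97
((α -> β) -> α) -> α = min(1, 1 − 0.97 + 0.87) = min(1, 0.90) = 0.90
(The value 0.90 < 1 shows this instance is not satisfied; not a Ł∞-tautology in general.)

0.90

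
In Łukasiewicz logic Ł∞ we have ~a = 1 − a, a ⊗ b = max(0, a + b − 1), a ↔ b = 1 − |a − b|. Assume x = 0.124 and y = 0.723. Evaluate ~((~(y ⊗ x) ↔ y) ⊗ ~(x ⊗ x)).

0.277

y ⊗ x = max(0, 0.723 + 0.124 − 1) = max(0, -0.153) = 0.000
~(y ⊗ x) = 1 − 0.000 = 1.000
~(y ⊗ x) ↔ y = 1 − |1.000 − 0.723| = 1 − 0.277 = 0.723
x ⊗ x = max(0, 0.124 + 0.124 − 1) = max(0, -0.752) = 0.000
~(x ⊗ x) = 1 − 0.000 = 1.000
(~(y ⊗ x) ↔ y) ⊗ ~(x ⊗ x) = max(0, 0.723 + 1.000 − 1) = max(0, 0.723) = 0.723
~((~(y ⊗ x) ↔ y) ⊗ ~(x ⊗ x)) = 1 − 0.723 = 0.277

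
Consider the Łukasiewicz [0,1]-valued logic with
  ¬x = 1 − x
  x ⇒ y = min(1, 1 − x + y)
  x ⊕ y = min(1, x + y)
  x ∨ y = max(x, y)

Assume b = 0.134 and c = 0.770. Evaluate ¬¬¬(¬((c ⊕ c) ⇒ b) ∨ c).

c ⊕ c = min(1, 0.770 + 0.770) = min(1, 1.540) = 1.000
(c ⊕ c) ⇒ b = min(1, 1 − 1.000 + 0.134) = min(1, 0.134) = 0.134
¬((c ⊕ c) ⇒ b) = 1 − 0.134 = 0.866
¬((c ⊕ c) ⇒ b) ∨ c = max(0.866, 0.770) = 0.866
¬(¬((c ⊕ c) ⇒ b) ∨ c) = 1 − 0.866 = 0.134
¬¬(¬((c ⊕ c) ⇒ b) ∨ c) = 1 − 0.134 = 0.866
¬¬¬(¬((c ⊕ c) ⇒ b) ∨ c) = 1 − 0.866 = 0.134

0.134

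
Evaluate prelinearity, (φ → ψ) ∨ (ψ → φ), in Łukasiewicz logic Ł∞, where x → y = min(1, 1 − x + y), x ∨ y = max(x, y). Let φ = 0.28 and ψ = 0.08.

1.00

φ → ψ = min(1, 1 − 0.28 + 0.08) = min(1, 0.80) = 0.80
ψ → φ = min(1, 1 − 0.08 + 0.28) = min(1, 1.20) = 1.00
(φ → ψ) ∨ (ψ → φ) = max(0.80, 1.00) = 1.00
(As expected: a Ł∞-tautology — holds in every MV-chain.)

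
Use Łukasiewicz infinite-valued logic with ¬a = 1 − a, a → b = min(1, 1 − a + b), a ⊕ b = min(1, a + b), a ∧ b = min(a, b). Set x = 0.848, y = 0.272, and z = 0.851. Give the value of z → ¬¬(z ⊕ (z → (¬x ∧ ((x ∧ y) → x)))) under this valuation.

¬x = 1 − 0.848 = 0.152
x ∧ y = min(0.848, 0.272) = 0.272
(x ∧ y) → x = min(1, 1 − 0.272 + 0.848) = min(1, 1.576) = 1.000
¬x ∧ ((x ∧ y) → x) = min(0.152, 1.000) = 0.152
z → (¬x ∧ ((x ∧ y) → x)) = min(1, 1 − 0.851 + 0.152) = min(1, 0.301) = 0.301
z ⊕ (z → (¬x ∧ ((x ∧ y) → x))) = min(1, 0.851 + 0.301) = min(1, 1.152) = 1.000
¬(z ⊕ (z → (¬x ∧ ((x ∧ y) → x)))) = 1 − 1.000 = 0.000
¬¬(z ⊕ (z → (¬x ∧ ((x ∧ y) → x)))) = 1 − 0.000 = 1.000
z → ¬¬(z ⊕ (z → (¬x ∧ ((x ∧ y) → x)))) = min(1, 1 − 0.851 + 1.000) = min(1, 1.149) = 1.000

1.000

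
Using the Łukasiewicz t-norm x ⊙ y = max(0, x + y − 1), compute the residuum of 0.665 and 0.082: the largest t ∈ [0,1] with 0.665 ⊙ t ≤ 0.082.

The residuum of the Łukasiewicz t-norm gives the supremum: min(1, 1 − 0.665 + 0.082).
1 − 0.665 + 0.082 = 0.417, so t = min(1, 0.417) = 0.417.
Check: 0.665 ⊙ 0.417 = max(0, 0.082) = 0.082 ≤ 0.082.

0.417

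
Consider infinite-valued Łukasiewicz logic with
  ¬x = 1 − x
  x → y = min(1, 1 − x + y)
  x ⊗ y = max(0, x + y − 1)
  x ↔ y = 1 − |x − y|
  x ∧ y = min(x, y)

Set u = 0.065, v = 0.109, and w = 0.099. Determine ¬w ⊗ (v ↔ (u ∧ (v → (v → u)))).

¬w = 1 − 0.099 = 0.901
v → u = min(1, 1 − 0.109 + 0.065) = min(1, 0.956) = 0.956
v → (v → u) = min(1, 1 − 0.109 + 0.956) = min(1, 1.847) = 1.000
u ∧ (v → (v → u)) = min(0.065, 1.000) = 0.065
v ↔ (u ∧ (v → (v → u))) = 1 − |0.109 − 0.065| = 1 − 0.044 = 0.956
¬w ⊗ (v ↔ (u ∧ (v → (v → u)))) = max(0, 0.901 + 0.956 − 1) = max(0, 0.857) = 0.857

0.857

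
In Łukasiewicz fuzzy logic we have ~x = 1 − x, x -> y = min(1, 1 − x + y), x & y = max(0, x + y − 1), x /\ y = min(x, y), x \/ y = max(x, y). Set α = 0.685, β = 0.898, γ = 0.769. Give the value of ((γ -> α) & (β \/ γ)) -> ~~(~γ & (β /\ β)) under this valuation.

0.315

γ -> α = min(1, 1 − 0.769 + 0.685) = min(1, 0.916) = 0.916
β \/ γ = max(0.898, 0.769) = 0.898
(γ -> α) & (β \/ γ) = max(0, 0.916 + 0.898 − 1) = max(0, 0.814) = 0.814
~γ = 1 − 0.769 = 0.231
β /\ β = min(0.898, 0.898) = 0.898
~γ & (β /\ β) = max(0, 0.231 + 0.898 − 1) = max(0, 0.129) = 0.129
~(~γ & (β /\ β)) = 1 − 0.129 = 0.871
~~(~γ & (β /\ β)) = 1 − 0.871 = 0.129
((γ -> α) & (β \/ γ)) -> ~~(~γ & (β /\ β)) = min(1, 1 − 0.814 + 0.129) = min(1, 0.315) = 0.315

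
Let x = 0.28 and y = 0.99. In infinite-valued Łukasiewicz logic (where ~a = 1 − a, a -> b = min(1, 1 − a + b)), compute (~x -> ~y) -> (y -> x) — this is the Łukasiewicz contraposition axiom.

1.00

~x = 1 − 0.28 = 0.72
~y = 1 − 0.99 = 0.01
~x -> ~y = min(1, 1 − 0.72 + 0.01) = min(1, 0.29) = 0.29
y -> x = min(1, 1 − 0.99 + 0.28) = min(1, 0.29) = 0.29
(~x -> ~y) -> (y -> x) = min(1, 1 − 0.29 + 0.29) = min(1, 1.00) = 1.00
(As expected: an axiom of Ł∞, always 1.)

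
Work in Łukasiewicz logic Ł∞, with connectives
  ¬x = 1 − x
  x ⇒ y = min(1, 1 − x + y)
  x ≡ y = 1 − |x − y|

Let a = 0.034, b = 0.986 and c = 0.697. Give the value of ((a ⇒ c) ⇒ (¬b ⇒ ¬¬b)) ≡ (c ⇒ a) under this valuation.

a ⇒ c = min(1, 1 − 0.034 + 0.697) = min(1, 1.663) = 1.000
¬b = 1 − 0.986 = 0.014
¬¬b = 1 − 0.014 = 0.986
¬b ⇒ ¬¬b = min(1, 1 − 0.014 + 0.986) = min(1, 1.972) = 1.000
(a ⇒ c) ⇒ (¬b ⇒ ¬¬b) = min(1, 1 − 1.000 + 1.000) = min(1, 1.000) = 1.000
c ⇒ a = min(1, 1 − 0.697 + 0.034) = min(1, 0.337) = 0.337
((a ⇒ c) ⇒ (¬b ⇒ ¬¬b)) ≡ (c ⇒ a) = 1 − |1.000 − 0.337| = 1 − 0.663 = 0.337

0.337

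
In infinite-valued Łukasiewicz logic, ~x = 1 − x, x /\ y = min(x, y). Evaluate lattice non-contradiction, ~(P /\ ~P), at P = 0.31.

0.69

~P = 1 − 0.31 = 0.69
P /\ ~P = min(0.31, 0.69) = 0.31
~(P /\ ~P) = 1 − 0.31 = 0.69
(The value 0.69 < 1 shows this instance is not satisfied; not a Ł∞-tautology — its value is 1 − min(a, 1−a).)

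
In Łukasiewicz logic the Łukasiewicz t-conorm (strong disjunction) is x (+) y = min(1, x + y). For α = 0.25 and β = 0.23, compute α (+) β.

0.48

α (+) β = min(1, 0.25 + 0.23) = min(1, 0.48) = 0.48
For comparison, the Gödel t-conorm max(x, y) would give 0.25.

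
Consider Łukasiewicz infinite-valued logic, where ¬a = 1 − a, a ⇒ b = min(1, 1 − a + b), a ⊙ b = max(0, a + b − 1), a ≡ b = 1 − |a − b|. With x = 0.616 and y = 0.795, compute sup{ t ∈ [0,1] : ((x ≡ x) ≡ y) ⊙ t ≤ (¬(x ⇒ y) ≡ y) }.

0.410

x ≡ x = 1 − |0.616 − 0.616| = 1 − 0.000 = 1.000
(x ≡ x) ≡ y = 1 − |1.000 − 0.795| = 1 − 0.205 = 0.795
So the left factor is (x ≡ x) ≡ y = 0.795.
x ⇒ y = min(1, 1 − 0.616 + 0.795) = min(1, 1.179) = 1.000
¬(x ⇒ y) = 1 − 1.000 = 0.000
¬(x ⇒ y) ≡ y = 1 − |0.000 − 0.795| = 1 − 0.795 = 0.205
So the right-hand bound is ¬(x ⇒ y) ≡ y = 0.205.
The residuum of the Łukasiewicz t-norm gives the supremum: min(1, 1 − 0.795 + 0.205).
1 − 0.795 + 0.205 = 0.410, so t = min(1, 0.410) = 0.410.
Check: 0.795 ⊙ 0.410 = max(0, 0.205) = 0.205 ≤ 0.205.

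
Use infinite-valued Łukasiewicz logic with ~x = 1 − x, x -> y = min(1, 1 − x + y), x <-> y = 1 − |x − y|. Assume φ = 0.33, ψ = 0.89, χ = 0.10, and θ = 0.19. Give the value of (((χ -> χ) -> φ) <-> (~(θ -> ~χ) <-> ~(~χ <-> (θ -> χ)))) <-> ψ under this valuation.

0.45

χ -> χ = min(1, 1 − 0.10 + 0.10) = min(1, 1.00) = 1.00
(χ -> χ) -> φ = min(1, 1 − 1.00 + 0.33) = min(1, 0.33) = 0.33
~χ = 1 − 0.10 = 0.90
θ -> ~χ = min(1, 1 − 0.19 + 0.90) = min(1, 1.71) = 1.00
~(θ -> ~χ) = 1 − 1.00 = 0.00
θ -> χ = min(1, 1 − 0.19 + 0.10) = min(1, 0.91) = 0.91
~χ <-> (θ -> χ) = 1 − |0.90 − 0.91| = 1 − 0.01 = 0.99
~(~χ <-> (θ -> χ)) = 1 − 0.99 = 0.01
~(θ -> ~χ) <-> ~(~χ <-> (θ -> χ)) = 1 − |0.00 − 0.01| = 1 − 0.01 = 0.99
((χ -> χ) -> φ) <-> (~(θ -> ~χ) <-> ~(~χ <-> (θ -> χ))) = 1 − |0.33 − 0.99| = 1 − 0.66 = 0.34
(((χ -> χ) -> φ) <-> (~(θ -> ~χ) <-> ~(~χ <-> (θ -> χ)))) <-> ψ = 1 − |0.34 − 0.89| = 1 − 0.55 = 0.45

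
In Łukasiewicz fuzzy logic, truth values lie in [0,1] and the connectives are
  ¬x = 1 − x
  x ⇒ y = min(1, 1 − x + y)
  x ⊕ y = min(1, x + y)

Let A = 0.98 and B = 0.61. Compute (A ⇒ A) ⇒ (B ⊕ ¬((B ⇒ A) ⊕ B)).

0.61

A ⇒ A = min(1, 1 − 0.98 + 0.98) = min(1, 1.00) = 1.00
B ⇒ A = min(1, 1 − 0.61 + 0.98) = min(1, 1.37) = 1.00
(B ⇒ A) ⊕ B = min(1, 1.00 + 0.61) = min(1, 1.61) = 1.00
¬((B ⇒ A) ⊕ B) = 1 − 1.00 = 0.00
B ⊕ ¬((B ⇒ A) ⊕ B) = min(1, 0.61 + 0.00) = min(1, 0.61) = 0.61
(A ⇒ A) ⇒ (B ⊕ ¬((B ⇒ A) ⊕ B)) = min(1, 1 − 1.00 + 0.61) = min(1, 0.61) = 0.61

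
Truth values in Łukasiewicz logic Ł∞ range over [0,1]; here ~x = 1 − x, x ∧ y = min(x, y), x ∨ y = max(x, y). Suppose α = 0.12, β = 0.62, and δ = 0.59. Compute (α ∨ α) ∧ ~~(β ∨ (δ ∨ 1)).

0.12

α ∨ α = max(0.12, 0.12) = 0.12
δ ∨ 1 = max(0.59, 1.00) = 1.00
β ∨ (δ ∨ 1) = max(0.62, 1.00) = 1.00
~(β ∨ (δ ∨ 1)) = 1 − 1.00 = 0.00
~~(β ∨ (δ ∨ 1)) = 1 − 0.00 = 1.00
(α ∨ α) ∧ ~~(β ∨ (δ ∨ 1)) = min(0.12, 1.00) = 0.12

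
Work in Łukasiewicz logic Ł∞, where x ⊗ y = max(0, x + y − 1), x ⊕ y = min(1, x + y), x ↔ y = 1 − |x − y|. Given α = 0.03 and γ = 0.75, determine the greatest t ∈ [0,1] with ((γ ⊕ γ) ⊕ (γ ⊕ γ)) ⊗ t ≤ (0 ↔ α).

γ ⊕ γ = min(1, 0.75 + 0.75) = min(1, 1.50) = 1.00
(γ ⊕ γ) ⊕ (γ ⊕ γ) = min(1, 1.00 + 1.00) = min(1, 2.00) = 1.00
So the left factor is (γ ⊕ γ) ⊕ (γ ⊕ γ) = 1.00.
0 ↔ α = 1 − |0.00 − 0.03| = 1 − 0.03 = 0.97
So the right-hand bound is 0 ↔ α = 0.97.
The residuum of the Łukasiewicz t-norm gives the supremum: min(1, 1 − 1.00 + 0.97).
1 − 1.00 + 0.97 = 0.97, so t = min(1, 0.97) = 0.97.
Check: 1.00 ⊗ 0.97 = max(0, 0.97) = 0.97 ≤ 0.97.

0.97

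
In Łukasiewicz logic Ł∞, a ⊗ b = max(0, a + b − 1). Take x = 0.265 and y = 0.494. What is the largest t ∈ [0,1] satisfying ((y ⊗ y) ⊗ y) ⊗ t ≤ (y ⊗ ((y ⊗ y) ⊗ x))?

y ⊗ y = max(0, 0.494 + 0.494 − 1) = max(0, -0.012) = 0.000
(y ⊗ y) ⊗ y = max(0, 0.000 + 0.494 − 1) = max(0, -0.506) = 0.000
So the left factor is (y ⊗ y) ⊗ y = 0.000.
(y ⊗ y) ⊗ x = max(0, 0.000 + 0.265 − 1) = max(0, -0.735) = 0.000
y ⊗ ((y ⊗ y) ⊗ x) = max(0, 0.494 + 0.000 − 1) = max(0, -0.506) = 0.000
So the right-hand bound is y ⊗ ((y ⊗ y) ⊗ x) = 0.000.
The residuum of the Łukasiewicz t-norm gives the supremum: min(1, 1 − 0.000 + 0.000).
1 − 0.000 + 0.000 = 1.000, so t = min(1, 1.000) = 1.000.
Check: 0.000 ⊗ 1.000 = max(0, 0.000) = 0.000 ≤ 0.000.

1.000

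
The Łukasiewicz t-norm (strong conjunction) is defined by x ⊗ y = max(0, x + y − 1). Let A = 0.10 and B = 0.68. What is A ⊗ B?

0.00

A ⊗ B = max(0, 0.10 + 0.68 − 1) = max(0, -0.22) = 0.00
For comparison, the Gödel (minimum) t-norm min(x, y) would give 0.10.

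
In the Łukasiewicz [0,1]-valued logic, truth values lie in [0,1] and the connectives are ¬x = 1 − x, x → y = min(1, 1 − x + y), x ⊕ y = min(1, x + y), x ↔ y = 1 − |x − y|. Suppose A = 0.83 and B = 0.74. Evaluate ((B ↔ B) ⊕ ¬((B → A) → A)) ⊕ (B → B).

B ↔ B = 1 − |0.74 − 0.74| = 1 − 0.00 = 1.00
B → A = min(1, 1 − 0.74 + 0.83) = min(1, 1.09) = 1.00
(B → A) → A = min(1, 1 − 1.00 + 0.83) = min(1, 0.83) = 0.83
¬((B → A) → A) = 1 − 0.83 = 0.17
(B ↔ B) ⊕ ¬((B → A) → A) = min(1, 1.00 + 0.17) = min(1, 1.17) = 1.00
B → B = min(1, 1 − 0.74 + 0.74) = min(1, 1.00) = 1.00
((B ↔ B) ⊕ ¬((B → A) → A)) ⊕ (B → B) = min(1, 1.00 + 1.00) = min(1, 2.00) = 1.00

1.00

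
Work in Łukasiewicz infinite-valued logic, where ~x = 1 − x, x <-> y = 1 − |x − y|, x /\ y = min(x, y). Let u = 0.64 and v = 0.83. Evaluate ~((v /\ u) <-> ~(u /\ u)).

v /\ u = min(0.83, 0.64) = 0.64
u /\ u = min(0.64, 0.64) = 0.64
~(u /\ u) = 1 − 0.64 = 0.36
(v /\ u) <-> ~(u /\ u) = 1 − |0.64 − 0.36| = 1 − 0.28 = 0.72
~((v /\ u) <-> ~(u /\ u)) = 1 − 0.72 = 0.28

0.28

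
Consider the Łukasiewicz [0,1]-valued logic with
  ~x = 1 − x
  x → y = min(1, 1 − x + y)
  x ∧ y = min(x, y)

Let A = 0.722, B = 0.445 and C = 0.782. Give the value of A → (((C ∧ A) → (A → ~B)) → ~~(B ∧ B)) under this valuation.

0.723

C ∧ A = min(0.782, 0.722) = 0.722
~B = 1 − 0.445 = 0.555
A → ~B = min(1, 1 − 0.722 + 0.555) = min(1, 0.833) = 0.833
(C ∧ A) → (A → ~B) = min(1, 1 − 0.722 + 0.833) = min(1, 1.111) = 1.000
B ∧ B = min(0.445, 0.445) = 0.445
~(B ∧ B) = 1 − 0.445 = 0.555
~~(B ∧ B) = 1 − 0.555 = 0.445
((C ∧ A) → (A → ~B)) → ~~(B ∧ B) = min(1, 1 − 1.000 + 0.445) = min(1, 0.445) = 0.445
A → (((C ∧ A) → (A → ~B)) → ~~(B ∧ B)) = min(1, 1 − 0.722 + 0.445) = min(1, 0.723) = 0.723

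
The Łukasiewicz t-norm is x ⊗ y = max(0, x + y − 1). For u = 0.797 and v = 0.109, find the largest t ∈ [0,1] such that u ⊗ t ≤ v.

The residuum of the Łukasiewicz t-norm gives the supremum: min(1, 1 − 0.797 + 0.109).
1 − 0.797 + 0.109 = 0.312, so t = min(1, 0.312) = 0.312.
Check: 0.797 ⊗ 0.312 = max(0, 0.109) = 0.109 ≤ 0.109.

0.312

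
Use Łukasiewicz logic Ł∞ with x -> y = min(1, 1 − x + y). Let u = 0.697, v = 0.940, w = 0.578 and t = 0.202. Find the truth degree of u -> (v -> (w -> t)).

w -> t = min(1, 1 − 0.578 + 0.202) = min(1, 0.624) = 0.624
v -> (w -> t) = min(1, 1 − 0.940 + 0.624) = min(1, 0.684) = 0.684
u -> (v -> (w -> t)) = min(1, 1 − 0.697 + 0.684) = min(1, 0.987) = 0.987

0.987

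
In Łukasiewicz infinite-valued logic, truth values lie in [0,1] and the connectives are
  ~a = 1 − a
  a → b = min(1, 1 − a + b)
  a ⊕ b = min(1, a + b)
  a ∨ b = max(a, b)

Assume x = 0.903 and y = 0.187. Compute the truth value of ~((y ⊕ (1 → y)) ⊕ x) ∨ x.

1 → y = min(1, 1 − 1.000 + 0.187) = min(1, 0.187) = 0.187
y ⊕ (1 → y) = min(1, 0.187 + 0.187) = min(1, 0.374) = 0.374
(y ⊕ (1 → y)) ⊕ x = min(1, 0.374 + 0.903) = min(1, 1.277) = 1.000
~((y ⊕ (1 → y)) ⊕ x) = 1 − 1.000 = 0.000
~((y ⊕ (1 → y)) ⊕ x) ∨ x = max(0.000, 0.903) = 0.903

0.903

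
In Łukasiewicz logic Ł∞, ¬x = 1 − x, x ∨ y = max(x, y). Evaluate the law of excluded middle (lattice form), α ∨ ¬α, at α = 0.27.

0.73

¬α = 1 − 0.27 = 0.73
α ∨ ¬α = max(0.27, 0.73) = 0.73
(The value 0.73 < 1 shows this instance is not satisfied; not a Ł∞-tautology — its value is max(a, 1−a).)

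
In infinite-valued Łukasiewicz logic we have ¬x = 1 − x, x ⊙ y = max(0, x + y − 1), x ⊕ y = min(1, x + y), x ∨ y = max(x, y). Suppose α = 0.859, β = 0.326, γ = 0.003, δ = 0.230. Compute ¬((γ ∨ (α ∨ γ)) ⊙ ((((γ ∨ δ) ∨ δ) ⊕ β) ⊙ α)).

α ∨ γ = max(0.859, 0.003) = 0.859
γ ∨ (α ∨ γ) = max(0.003, 0.859) = 0.859
γ ∨ δ = max(0.003, 0.230) = 0.230
(γ ∨ δ) ∨ δ = max(0.230, 0.230) = 0.230
((γ ∨ δ) ∨ δ) ⊕ β = min(1, 0.230 + 0.326) = min(1, 0.556) = 0.556
(((γ ∨ δ) ∨ δ) ⊕ β) ⊙ α = max(0, 0.556 + 0.859 − 1) = max(0, 0.415) = 0.415
(γ ∨ (α ∨ γ)) ⊙ ((((γ ∨ δ) ∨ δ) ⊕ β) ⊙ α) = max(0, 0.859 + 0.415 − 1) = max(0, 0.274) = 0.274
¬((γ ∨ (α ∨ γ)) ⊙ ((((γ ∨ δ) ∨ δ) ⊕ β) ⊙ α)) = 1 − 0.274 = 0.726

0.726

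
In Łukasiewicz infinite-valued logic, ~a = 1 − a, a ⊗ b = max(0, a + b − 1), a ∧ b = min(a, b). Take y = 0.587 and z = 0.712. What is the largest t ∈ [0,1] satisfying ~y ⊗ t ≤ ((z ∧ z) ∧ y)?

1.000

~y = 1 − 0.587 = 0.413
So the left factor is ~y = 0.413.
z ∧ z = min(0.712, 0.712) = 0.712
(z ∧ z) ∧ y = min(0.712, 0.587) = 0.587
So the right-hand bound is (z ∧ z) ∧ y = 0.587.
The residuum of the Łukasiewicz t-norm gives the supremum: min(1, 1 − 0.413 + 0.587).
1 − 0.413 + 0.587 = 1.174, so t = min(1, 1.174) = 1.000.
Check: 0.413 ⊗ 1.000 = max(0, 0.413) = 0.413 ≤ 0.587.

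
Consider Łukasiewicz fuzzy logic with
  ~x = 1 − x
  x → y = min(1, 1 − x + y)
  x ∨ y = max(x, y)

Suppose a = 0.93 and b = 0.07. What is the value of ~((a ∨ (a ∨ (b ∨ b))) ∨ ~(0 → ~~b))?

b ∨ b = max(0.07, 0.07) = 0.07
a ∨ (b ∨ b) = max(0.93, 0.07) = 0.93
a ∨ (a ∨ (b ∨ b)) = max(0.93, 0.93) = 0.93
~b = 1 − 0.07 = 0.93
~~b = 1 − 0.93 = 0.07
0 → ~~b = min(1, 1 − 0.00 + 0.07) = min(1, 1.07) = 1.00
~(0 → ~~b) = 1 − 1.00 = 0.00
(a ∨ (a ∨ (b ∨ b))) ∨ ~(0 → ~~b) = max(0.93, 0.00) = 0.93
~((a ∨ (a ∨ (b ∨ b))) ∨ ~(0 → ~~b)) = 1 − 0.93 = 0.07

0.07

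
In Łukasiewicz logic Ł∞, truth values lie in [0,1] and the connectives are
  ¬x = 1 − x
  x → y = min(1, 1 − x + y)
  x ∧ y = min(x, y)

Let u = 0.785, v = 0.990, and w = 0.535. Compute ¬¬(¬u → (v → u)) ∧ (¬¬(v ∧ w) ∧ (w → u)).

0.535

¬u = 1 − 0.785 = 0.215
v → u = min(1, 1 − 0.990 + 0.785) = min(1, 0.795) = 0.795
¬u → (v → u) = min(1, 1 − 0.215 + 0.795) = min(1, 1.580) = 1.000
¬(¬u → (v → u)) = 1 − 1.000 = 0.000
¬¬(¬u → (v → u)) = 1 − 0.000 = 1.000
v ∧ w = min(0.990, 0.535) = 0.535
¬(v ∧ w) = 1 − 0.535 = 0.465
¬¬(v ∧ w) = 1 − 0.465 = 0.535
w → u = min(1, 1 − 0.535 + 0.785) = min(1, 1.250) = 1.000
¬¬(v ∧ w) ∧ (w → u) = min(0.535, 1.000) = 0.535
¬¬(¬u → (v → u)) ∧ (¬¬(v ∧ w) ∧ (w → u)) = min(1.000, 0.535) = 0.535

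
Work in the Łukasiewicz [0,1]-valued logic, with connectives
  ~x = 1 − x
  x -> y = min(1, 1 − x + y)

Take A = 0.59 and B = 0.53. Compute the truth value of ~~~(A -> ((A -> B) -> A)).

A -> B = min(1, 1 − 0.59 + 0.53) = min(1, 0.94) = 0.94
(A -> B) -> A = min(1, 1 − 0.94 + 0.59) = min(1, 0.65) = 0.65
A -> ((A -> B) -> A) = min(1, 1 − 0.59 + 0.65) = min(1, 1.06) = 1.00
~(A -> ((A -> B) -> A)) = 1 − 1.00 = 0.00
~~(A -> ((A -> B) -> A)) = 1 − 0.00 = 1.00
~~~(A -> ((A -> B) -> A)) = 1 − 1.00 = 0.00

0.00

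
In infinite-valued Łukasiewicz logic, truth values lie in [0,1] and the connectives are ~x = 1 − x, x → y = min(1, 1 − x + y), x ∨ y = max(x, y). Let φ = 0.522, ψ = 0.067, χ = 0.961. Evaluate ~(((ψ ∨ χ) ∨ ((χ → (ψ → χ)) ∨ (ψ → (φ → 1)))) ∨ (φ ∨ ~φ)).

ψ ∨ χ = max(0.067, 0.961) = 0.961
ψ → χ = min(1, 1 − 0.067 + 0.961) = min(1, 1.894) = 1.000
χ → (ψ → χ) = min(1, 1 − 0.961 + 1.000) = min(1, 1.039) = 1.000
φ → 1 = min(1, 1 − 0.522 + 1.000) = min(1, 1.478) = 1.000
ψ → (φ → 1) = min(1, 1 − 0.067 + 1.000) = min(1, 1.933) = 1.000
(χ → (ψ → χ)) ∨ (ψ → (φ → 1)) = max(1.000, 1.000) = 1.000
(ψ ∨ χ) ∨ ((χ → (ψ → χ)) ∨ (ψ → (φ → 1))) = max(0.961, 1.000) = 1.000
~φ = 1 − 0.522 = 0.478
φ ∨ ~φ = max(0.522, 0.478) = 0.522
((ψ ∨ χ) ∨ ((χ → (ψ → χ)) ∨ (ψ → (φ → 1)))) ∨ (φ ∨ ~φ) = max(1.000, 0.522) = 1.000
~(((ψ ∨ χ) ∨ ((χ → (ψ → χ)) ∨ (ψ → (φ → 1)))) ∨ (φ ∨ ~φ)) = 1 − 1.000 = 0.000

0.000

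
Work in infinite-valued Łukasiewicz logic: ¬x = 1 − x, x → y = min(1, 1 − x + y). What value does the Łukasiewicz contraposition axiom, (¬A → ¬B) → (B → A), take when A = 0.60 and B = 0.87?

¬A = 1 − 0.60 = 0.40
¬B = 1 − 0.87 = 0.13
¬A → ¬B = min(1, 1 − 0.40 + 0.13) = min(1, 0.73) = 0.73
B → A = min(1, 1 − 0.87 + 0.60) = min(1, 0.73) = 0.73
(¬A → ¬B) → (B → A) = min(1, 1 − 0.73 + 0.73) = min(1, 1.00) = 1.00
(As expected: an axiom of Ł∞, always 1.)

1.00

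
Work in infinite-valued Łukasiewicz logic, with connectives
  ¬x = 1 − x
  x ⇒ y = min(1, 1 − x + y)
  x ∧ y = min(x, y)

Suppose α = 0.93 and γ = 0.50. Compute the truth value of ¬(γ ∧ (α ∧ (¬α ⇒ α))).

¬α = 1 − 0.93 = 0.07
¬α ⇒ α = min(1, 1 − 0.07 + 0.93) = min(1, 1.86) = 1.00
α ∧ (¬α ⇒ α) = min(0.93, 1.00) = 0.93
γ ∧ (α ∧ (¬α ⇒ α)) = min(0.50, 0.93) = 0.50
¬(γ ∧ (α ∧ (¬α ⇒ α))) = 1 − 0.50 = 0.50

0.50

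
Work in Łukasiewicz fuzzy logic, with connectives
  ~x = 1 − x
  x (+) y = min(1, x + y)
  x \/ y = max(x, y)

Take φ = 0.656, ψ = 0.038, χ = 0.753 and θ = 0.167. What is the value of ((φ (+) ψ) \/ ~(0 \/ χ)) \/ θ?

0.694

φ (+) ψ = min(1, 0.656 + 0.038) = min(1, 0.694) = 0.694
0 \/ χ = max(0.000, 0.753) = 0.753
~(0 \/ χ) = 1 − 0.753 = 0.247
(φ (+) ψ) \/ ~(0 \/ χ) = max(0.694, 0.247) = 0.694
((φ (+) ψ) \/ ~(0 \/ χ)) \/ θ = max(0.694, 0.167) = 0.694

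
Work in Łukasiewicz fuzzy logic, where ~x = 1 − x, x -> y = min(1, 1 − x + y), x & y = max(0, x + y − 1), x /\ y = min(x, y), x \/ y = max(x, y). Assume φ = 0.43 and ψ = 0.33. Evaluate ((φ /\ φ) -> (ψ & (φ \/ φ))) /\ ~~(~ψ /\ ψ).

0.33

φ /\ φ = min(0.43, 0.43) = 0.43
φ \/ φ = max(0.43, 0.43) = 0.43
ψ & (φ \/ φ) = max(0, 0.33 + 0.43 − 1) = max(0, -0.24) = 0.00
(φ /\ φ) -> (ψ & (φ \/ φ)) = min(1, 1 − 0.43 + 0.00) = min(1, 0.57) = 0.57
~ψ = 1 − 0.33 = 0.67
~ψ /\ ψ = min(0.67, 0.33) = 0.33
~(~ψ /\ ψ) = 1 − 0.33 = 0.67
~~(~ψ /\ ψ) = 1 − 0.67 = 0.33
((φ /\ φ) -> (ψ & (φ \/ φ))) /\ ~~(~ψ /\ ψ) = min(0.57, 0.33) = 0.33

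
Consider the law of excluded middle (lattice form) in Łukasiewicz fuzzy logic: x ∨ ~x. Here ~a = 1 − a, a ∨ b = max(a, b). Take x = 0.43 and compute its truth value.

0.57

~x = 1 − 0.43 = 0.57
x ∨ ~x = max(0.43, 0.57) = 0.57
(The value 0.57 < 1 shows this instance is not satisfied; not a Ł∞-tautology — its value is max(a, 1−a).)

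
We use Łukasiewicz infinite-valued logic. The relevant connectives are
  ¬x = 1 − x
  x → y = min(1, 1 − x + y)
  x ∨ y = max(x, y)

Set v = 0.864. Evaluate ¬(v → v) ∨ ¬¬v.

0.864

v → v = min(1, 1 − 0.864 + 0.864) = min(1, 1.000) = 1.000
¬(v → v) = 1 − 1.000 = 0.000
¬v = 1 − 0.864 = 0.136
¬¬v = 1 − 0.136 = 0.864
¬(v → v) ∨ ¬¬v = max(0.000, 0.864) = 0.864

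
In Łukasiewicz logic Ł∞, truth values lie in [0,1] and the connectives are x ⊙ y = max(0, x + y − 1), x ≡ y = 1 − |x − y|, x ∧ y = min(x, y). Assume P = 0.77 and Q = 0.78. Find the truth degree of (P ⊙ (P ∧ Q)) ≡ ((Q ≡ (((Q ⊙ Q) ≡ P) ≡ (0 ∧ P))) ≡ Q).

P ∧ Q = min(0.77, 0.78) = 0.77
P ⊙ (P ∧ Q) = max(0, 0.77 + 0.77 − 1) = max(0, 0.54) = 0.54
Q ⊙ Q = max(0, 0.78 + 0.78 − 1) = max(0, 0.56) = 0.56
(Q ⊙ Q) ≡ P = 1 − |0.56 − 0.77| = 1 − 0.21 = 0.79
0 ∧ P = min(0.00, 0.77) = 0.00
((Q ⊙ Q) ≡ P) ≡ (0 ∧ P) = 1 − |0.79 − 0.00| = 1 − 0.79 = 0.21
Q ≡ (((Q ⊙ Q) ≡ P) ≡ (0 ∧ P)) = 1 − |0.78 − 0.21| = 1 − 0.57 = 0.43
(Q ≡ (((Q ⊙ Q) ≡ P) ≡ (0 ∧ P))) ≡ Q = 1 − |0.43 − 0.78| = 1 − 0.35 = 0.65
(P ⊙ (P ∧ Q)) ≡ ((Q ≡ (((Q ⊙ Q) ≡ P) ≡ (0 ∧ P))) ≡ Q) = 1 − |0.54 − 0.65| = 1 − 0.11 = 0.89

0.89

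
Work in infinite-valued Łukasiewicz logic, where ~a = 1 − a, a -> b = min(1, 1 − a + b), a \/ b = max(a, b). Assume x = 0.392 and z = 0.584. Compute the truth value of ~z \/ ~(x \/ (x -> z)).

0.416

~z = 1 − 0.584 = 0.416
x -> z = min(1, 1 − 0.392 + 0.584) = min(1, 1.192) = 1.000
x \/ (x -> z) = max(0.392, 1.000) = 1.000
~(x \/ (x -> z)) = 1 − 1.000 = 0.000
~z \/ ~(x \/ (x -> z)) = max(0.416, 0.000) = 0.416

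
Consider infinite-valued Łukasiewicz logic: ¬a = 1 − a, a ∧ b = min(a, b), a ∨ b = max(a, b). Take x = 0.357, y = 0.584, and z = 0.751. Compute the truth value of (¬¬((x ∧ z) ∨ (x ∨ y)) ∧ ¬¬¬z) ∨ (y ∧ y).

0.584

x ∧ z = min(0.357, 0.751) = 0.357
x ∨ y = max(0.357, 0.584) = 0.584
(x ∧ z) ∨ (x ∨ y) = max(0.357, 0.584) = 0.584
¬((x ∧ z) ∨ (x ∨ y)) = 1 − 0.584 = 0.416
¬¬((x ∧ z) ∨ (x ∨ y)) = 1 − 0.416 = 0.584
¬z = 1 − 0.751 = 0.249
¬¬z = 1 − 0.249 = 0.751
¬¬¬z = 1 − 0.751 = 0.249
¬¬((x ∧ z) ∨ (x ∨ y)) ∧ ¬¬¬z = min(0.584, 0.249) = 0.249
y ∧ y = min(0.584, 0.584) = 0.584
(¬¬((x ∧ z) ∨ (x ∨ y)) ∧ ¬¬¬z) ∨ (y ∧ y) = max(0.249, 0.584) = 0.584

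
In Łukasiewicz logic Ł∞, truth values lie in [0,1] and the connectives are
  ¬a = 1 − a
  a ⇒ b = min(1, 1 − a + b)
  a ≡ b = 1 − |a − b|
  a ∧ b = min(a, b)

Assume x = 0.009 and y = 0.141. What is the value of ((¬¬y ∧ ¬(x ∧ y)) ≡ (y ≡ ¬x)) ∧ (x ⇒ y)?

¬y = 1 − 0.141 = 0.859
¬¬y = 1 − 0.859 = 0.141
x ∧ y = min(0.009, 0.141) = 0.009
¬(x ∧ y) = 1 − 0.009 = 0.991
¬¬y ∧ ¬(x ∧ y) = min(0.141, 0.991) = 0.141
¬x = 1 − 0.009 = 0.991
y ≡ ¬x = 1 − |0.141 − 0.991| = 1 − 0.850 = 0.150
(¬¬y ∧ ¬(x ∧ y)) ≡ (y ≡ ¬x) = 1 − |0.141 − 0.150| = 1 − 0.009 = 0.991
x ⇒ y = min(1, 1 − 0.009 + 0.141) = min(1, 1.132) = 1.000
((¬¬y ∧ ¬(x ∧ y)) ≡ (y ≡ ¬x)) ∧ (x ⇒ y) = min(0.991, 1.000) = 0.991

0.991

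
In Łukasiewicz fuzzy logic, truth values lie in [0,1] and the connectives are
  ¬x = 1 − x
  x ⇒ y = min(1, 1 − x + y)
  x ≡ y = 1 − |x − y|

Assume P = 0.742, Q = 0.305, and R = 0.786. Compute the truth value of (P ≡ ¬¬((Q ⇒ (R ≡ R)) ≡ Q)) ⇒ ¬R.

0.651

R ≡ R = 1 − |0.786 − 0.786| = 1 − 0.000 = 1.000
Q ⇒ (R ≡ R) = min(1, 1 − 0.305 + 1.000) = min(1, 1.695) = 1.000
(Q ⇒ (R ≡ R)) ≡ Q = 1 − |1.000 − 0.305| = 1 − 0.695 = 0.305
¬((Q ⇒ (R ≡ R)) ≡ Q) = 1 − 0.305 = 0.695
¬¬((Q ⇒ (R ≡ R)) ≡ Q) = 1 − 0.695 = 0.305
P ≡ ¬¬((Q ⇒ (R ≡ R)) ≡ Q) = 1 − |0.742 − 0.305| = 1 − 0.437 = 0.563
¬R = 1 − 0.786 = 0.214
(P ≡ ¬¬((Q ⇒ (R ≡ R)) ≡ Q)) ⇒ ¬R = min(1, 1 − 0.563 + 0.214) = min(1, 0.651) = 0.651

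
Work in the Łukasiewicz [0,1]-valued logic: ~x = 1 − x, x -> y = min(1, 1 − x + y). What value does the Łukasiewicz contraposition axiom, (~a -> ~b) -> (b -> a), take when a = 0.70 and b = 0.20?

1.00

~a = 1 − 0.70 = 0.30
~b = 1 − 0.20 = 0.80
~a -> ~b = min(1, 1 − 0.30 + 0.80) = min(1, 1.50) = 1.00
b -> a = min(1, 1 − 0.20 + 0.70) = min(1, 1.50) = 1.00
(~a -> ~b) -> (b -> a) = min(1, 1 − 1.00 + 1.00) = min(1, 1.00) = 1.00
(As expected: an axiom of Ł∞, always 1.)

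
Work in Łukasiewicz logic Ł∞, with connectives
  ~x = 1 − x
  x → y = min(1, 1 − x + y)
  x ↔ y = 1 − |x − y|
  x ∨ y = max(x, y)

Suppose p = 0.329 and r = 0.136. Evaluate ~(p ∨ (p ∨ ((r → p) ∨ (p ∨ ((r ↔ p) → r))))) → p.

1.000

r → p = min(1, 1 − 0.136 + 0.329) = min(1, 1.193) = 1.000
r ↔ p = 1 − |0.136 − 0.329| = 1 − 0.193 = 0.807
(r ↔ p) → r = min(1, 1 − 0.807 + 0.136) = min(1, 0.329) = 0.329
p ∨ ((r ↔ p) → r) = max(0.329, 0.329) = 0.329
(r → p) ∨ (p ∨ ((r ↔ p) → r)) = max(1.000, 0.329) = 1.000
p ∨ ((r → p) ∨ (p ∨ ((r ↔ p) → r))) = max(0.329, 1.000) = 1.000
p ∨ (p ∨ ((r → p) ∨ (p ∨ ((r ↔ p) → r)))) = max(0.329, 1.000) = 1.000
~(p ∨ (p ∨ ((r → p) ∨ (p ∨ ((r ↔ p) → r))))) = 1 − 1.000 = 0.000
~(p ∨ (p ∨ ((r → p) ∨ (p ∨ ((r ↔ p) → r))))) → p = min(1, 1 − 0.000 + 0.329) = min(1, 1.329) = 1.000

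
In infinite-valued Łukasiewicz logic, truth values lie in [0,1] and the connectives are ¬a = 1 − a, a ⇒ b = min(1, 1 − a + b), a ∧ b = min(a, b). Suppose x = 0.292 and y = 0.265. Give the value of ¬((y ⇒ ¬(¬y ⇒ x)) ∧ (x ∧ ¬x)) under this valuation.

¬y = 1 − 0.265 = 0.735
¬y ⇒ x = min(1, 1 − 0.735 + 0.292) = min(1, 0.557) = 0.557
¬(¬y ⇒ x) = 1 − 0.557 = 0.443
y ⇒ ¬(¬y ⇒ x) = min(1, 1 − 0.265 + 0.443) = min(1, 1.178) = 1.000
¬x = 1 − 0.292 = 0.708
x ∧ ¬x = min(0.292, 0.708) = 0.292
(y ⇒ ¬(¬y ⇒ x)) ∧ (x ∧ ¬x) = min(1.000, 0.292) = 0.292
¬((y ⇒ ¬(¬y ⇒ x)) ∧ (x ∧ ¬x)) = 1 − 0.292 = 0.708

0.708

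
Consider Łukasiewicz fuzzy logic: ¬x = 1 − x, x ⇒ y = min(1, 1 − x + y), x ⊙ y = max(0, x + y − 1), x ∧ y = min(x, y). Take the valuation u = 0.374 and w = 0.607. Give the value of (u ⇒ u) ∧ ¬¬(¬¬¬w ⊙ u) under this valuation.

0.000

u ⇒ u = min(1, 1 − 0.374 + 0.374) = min(1, 1.000) = 1.000
¬w = 1 − 0.607 = 0.393
¬¬w = 1 − 0.393 = 0.607
¬¬¬w = 1 − 0.607 = 0.393
¬¬¬w ⊙ u = max(0, 0.393 + 0.374 − 1) = max(0, -0.233) = 0.000
¬(¬¬¬w ⊙ u) = 1 − 0.000 = 1.000
¬¬(¬¬¬w ⊙ u) = 1 − 1.000 = 0.000
(u ⇒ u) ∧ ¬¬(¬¬¬w ⊙ u) = min(1.000, 0.000) = 0.000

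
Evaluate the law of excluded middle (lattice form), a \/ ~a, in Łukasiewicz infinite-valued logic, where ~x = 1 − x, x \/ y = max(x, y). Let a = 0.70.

~a = 1 − 0.70 = 0.30
a \/ ~a = max(0.70, 0.30) = 0.70
(The value 0.70 < 1 shows this instance is not satisfied; not a Ł∞-tautology — its value is max(a, 1−a).)

0.70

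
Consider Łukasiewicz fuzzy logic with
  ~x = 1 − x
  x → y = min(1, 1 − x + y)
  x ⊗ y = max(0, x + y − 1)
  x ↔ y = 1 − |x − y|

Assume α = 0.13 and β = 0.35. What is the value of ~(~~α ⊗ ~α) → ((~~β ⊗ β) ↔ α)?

0.87

~α = 1 − 0.13 = 0.87
~~α = 1 − 0.87 = 0.13
~~α ⊗ ~α = max(0, 0.13 + 0.87 − 1) = max(0, 0.00) = 0.00
~(~~α ⊗ ~α) = 1 − 0.00 = 1.00
~β = 1 − 0.35 = 0.65
~~β = 1 − 0.65 = 0.35
~~β ⊗ β = max(0, 0.35 + 0.35 − 1) = max(0, -0.30) = 0.00
(~~β ⊗ β) ↔ α = 1 − |0.00 − 0.13| = 1 − 0.13 = 0.87
~(~~α ⊗ ~α) → ((~~β ⊗ β) ↔ α) = min(1, 1 − 1.00 + 0.87) = min(1, 0.87) = 0.87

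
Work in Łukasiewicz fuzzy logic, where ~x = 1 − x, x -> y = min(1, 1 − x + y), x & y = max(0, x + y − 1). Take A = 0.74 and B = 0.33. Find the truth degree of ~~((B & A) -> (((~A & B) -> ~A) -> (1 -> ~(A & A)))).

1.00

B & A = max(0, 0.33 + 0.74 − 1) = max(0, 0.07) = 0.07
~A = 1 − 0.74 = 0.26
~A & B = max(0, 0.26 + 0.33 − 1) = max(0, -0.41) = 0.00
(~A & B) -> ~A = min(1, 1 − 0.00 + 0.26) = min(1, 1.26) = 1.00
A & A = max(0, 0.74 + 0.74 − 1) = max(0, 0.48) = 0.48
~(A & A) = 1 − 0.48 = 0.52
1 -> ~(A & A) = min(1, 1 − 1.00 + 0.52) = min(1, 0.52) = 0.52
((~A & B) -> ~A) -> (1 -> ~(A & A)) = min(1, 1 − 1.00 + 0.52) = min(1, 0.52) = 0.52
(B & A) -> (((~A & B) -> ~A) -> (1 -> ~(A & A))) = min(1, 1 − 0.07 + 0.52) = min(1, 1.45) = 1.00
~((B & A) -> (((~A & B) -> ~A) -> (1 -> ~(A & A)))) = 1 − 1.00 = 0.00
~~((B & A) -> (((~A & B) -> ~A) -> (1 -> ~(A & A)))) = 1 − 0.00 = 1.00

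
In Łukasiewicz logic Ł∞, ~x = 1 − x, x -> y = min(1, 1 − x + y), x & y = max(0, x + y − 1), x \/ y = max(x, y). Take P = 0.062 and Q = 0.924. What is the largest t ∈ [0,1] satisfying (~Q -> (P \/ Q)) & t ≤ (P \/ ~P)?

0.938

~Q = 1 − 0.924 = 0.076
P \/ Q = max(0.062, 0.924) = 0.924
~Q -> (P \/ Q) = min(1, 1 − 0.076 + 0.924) = min(1, 1.848) = 1.000
So the left factor is ~Q -> (P \/ Q) = 1.000.
~P = 1 − 0.062 = 0.938
P \/ ~P = max(0.062, 0.938) = 0.938
So the right-hand bound is P \/ ~P = 0.938.
The residuum of the Łukasiewicz t-norm gives the supremum: min(1, 1 − 1.000 + 0.938).
1 − 1.000 + 0.938 = 0.938, so t = min(1, 0.938) = 0.938.
Check: 1.000 & 0.938 = max(0, 0.938) = 0.938 ≤ 0.938.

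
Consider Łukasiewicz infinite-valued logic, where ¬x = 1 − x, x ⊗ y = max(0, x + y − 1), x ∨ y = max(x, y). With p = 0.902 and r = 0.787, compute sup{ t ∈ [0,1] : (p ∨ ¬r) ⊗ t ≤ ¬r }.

0.311

¬r = 1 − 0.787 = 0.213
p ∨ ¬r = max(0.902, 0.213) = 0.902
So the left factor is p ∨ ¬r = 0.902.
So the right-hand bound is ¬r = 0.213.
The residuum of the Łukasiewicz t-norm gives the supremum: min(1, 1 − 0.902 + 0.213).
1 − 0.902 + 0.213 = 0.311, so t = min(1, 0.311) = 0.311.
Check: 0.902 ⊗ 0.311 = max(0, 0.213) = 0.213 ≤ 0.213.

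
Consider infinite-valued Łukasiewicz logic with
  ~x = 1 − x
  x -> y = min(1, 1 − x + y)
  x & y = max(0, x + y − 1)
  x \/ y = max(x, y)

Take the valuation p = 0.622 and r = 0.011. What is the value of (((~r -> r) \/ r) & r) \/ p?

~r = 1 − 0.011 = 0.989
~r -> r = min(1, 1 − 0.989 + 0.011) = min(1, 0.022) = 0.022
(~r -> r) \/ r = max(0.022, 0.011) = 0.022
((~r -> r) \/ r) & r = max(0, 0.022 + 0.011 − 1) = max(0, -0.967) = 0.000
(((~r -> r) \/ r) & r) \/ p = max(0.000, 0.622) = 0.622

0.622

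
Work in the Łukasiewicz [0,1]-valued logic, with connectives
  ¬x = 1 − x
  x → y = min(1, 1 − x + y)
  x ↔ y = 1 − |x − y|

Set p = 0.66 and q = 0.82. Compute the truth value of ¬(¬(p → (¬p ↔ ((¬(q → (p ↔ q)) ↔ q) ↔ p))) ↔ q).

0.82

¬p = 1 − 0.66 = 0.34
p ↔ q = 1 − |0.66 − 0.82| = 1 − 0.16 = 0.84
q → (p ↔ q) = min(1, 1 − 0.82 + 0.84) = min(1, 1.02) = 1.00
¬(q → (p ↔ q)) = 1 − 1.00 = 0.00
¬(q → (p ↔ q)) ↔ q = 1 − |0.00 − 0.82| = 1 − 0.82 = 0.18
(¬(q → (p ↔ q)) ↔ q) ↔ p = 1 − |0.18 − 0.66| = 1 − 0.48 = 0.52
¬p ↔ ((¬(q → (p ↔ q)) ↔ q) ↔ p) = 1 − |0.34 − 0.52| = 1 − 0.18 = 0.82
p → (¬p ↔ ((¬(q → (p ↔ q)) ↔ q) ↔ p)) = min(1, 1 − 0.66 + 0.82) = min(1, 1.16) = 1.00
¬(p → (¬p ↔ ((¬(q → (p ↔ q)) ↔ q) ↔ p))) = 1 − 1.00 = 0.00
¬(p → (¬p ↔ ((¬(q → (p ↔ q)) ↔ q) ↔ p))) ↔ q = 1 − |0.00 − 0.82| = 1 − 0.82 = 0.18
¬(¬(p → (¬p ↔ ((¬(q → (p ↔ q)) ↔ q) ↔ p))) ↔ q) = 1 − 0.18 = 0.82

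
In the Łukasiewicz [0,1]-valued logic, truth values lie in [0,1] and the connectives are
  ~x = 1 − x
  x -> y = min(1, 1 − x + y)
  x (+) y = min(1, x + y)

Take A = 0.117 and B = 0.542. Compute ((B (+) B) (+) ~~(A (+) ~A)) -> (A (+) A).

0.234

B (+) B = min(1, 0.542 + 0.542) = min(1, 1.084) = 1.000
~A = 1 − 0.117 = 0.883
A (+) ~A = min(1, 0.117 + 0.883) = min(1, 1.000) = 1.000
~(A (+) ~A) = 1 − 1.000 = 0.000
~~(A (+) ~A) = 1 − 0.000 = 1.000
(B (+) B) (+) ~~(A (+) ~A) = min(1, 1.000 + 1.000) = min(1, 2.000) = 1.000
A (+) A = min(1, 0.117 + 0.117) = min(1, 0.234) = 0.234
((B (+) B) (+) ~~(A (+) ~A)) -> (A (+) A) = min(1, 1 − 1.000 + 0.234) = min(1, 0.234) = 0.234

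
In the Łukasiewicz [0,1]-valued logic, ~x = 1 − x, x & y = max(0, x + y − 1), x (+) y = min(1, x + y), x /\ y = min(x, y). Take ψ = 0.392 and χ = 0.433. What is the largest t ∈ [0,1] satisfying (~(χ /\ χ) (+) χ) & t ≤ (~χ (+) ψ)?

0.959

χ /\ χ = min(0.433, 0.433) = 0.433
~(χ /\ χ) = 1 − 0.433 = 0.567
~(χ /\ χ) (+) χ = min(1, 0.567 + 0.433) = min(1, 1.000) = 1.000
So the left factor is ~(χ /\ χ) (+) χ = 1.000.
~χ = 1 − 0.433 = 0.567
~χ (+) ψ = min(1, 0.567 + 0.392) = min(1, 0.959) = 0.959
So the right-hand bound is ~χ (+) ψ = 0.959.
The residuum of the Łukasiewicz t-norm gives the supremum: min(1, 1 − 1.000 + 0.959).
1 − 1.000 + 0.959 = 0.959, so t = min(1, 0.959) = 0.959.
Check: 1.000 & 0.959 = max(0, 0.959) = 0.959 ≤ 0.959.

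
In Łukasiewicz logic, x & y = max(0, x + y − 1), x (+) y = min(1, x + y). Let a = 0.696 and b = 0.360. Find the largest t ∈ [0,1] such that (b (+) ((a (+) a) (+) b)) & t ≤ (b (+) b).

0.720

a (+) a = min(1, 0.696 + 0.696) = min(1, 1.392) = 1.000
(a (+) a) (+) b = min(1, 1.000 + 0.360) = min(1, 1.360) = 1.000
b (+) ((a (+) a) (+) b) = min(1, 0.360 + 1.000) = min(1, 1.360) = 1.000
So the left factor is b (+) ((a (+) a) (+) b) = 1.000.
b (+) b = min(1, 0.360 + 0.360) = min(1, 0.720) = 0.720
So the right-hand bound is b (+) b = 0.720.
The residuum of the Łukasiewicz t-norm gives the supremum: min(1, 1 − 1.000 + 0.720).
1 − 1.000 + 0.720 = 0.720, so t = min(1, 0.720) = 0.720.
Check: 1.000 & 0.720 = max(0, 0.720) = 0.720 ≤ 0.720.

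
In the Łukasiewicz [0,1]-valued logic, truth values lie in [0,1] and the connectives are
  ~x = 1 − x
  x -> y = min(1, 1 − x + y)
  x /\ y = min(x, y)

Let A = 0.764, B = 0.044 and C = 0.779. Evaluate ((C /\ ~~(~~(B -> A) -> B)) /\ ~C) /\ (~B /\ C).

0.044

B -> A = min(1, 1 − 0.044 + 0.764) = min(1, 1.720) = 1.000
~(B -> A) = 1 − 1.000 = 0.000
~~(B -> A) = 1 − 0.000 = 1.000
~~(B -> A) -> B = min(1, 1 − 1.000 + 0.044) = min(1, 0.044) = 0.044
~(~~(B -> A) -> B) = 1 − 0.044 = 0.956
~~(~~(B -> A) -> B) = 1 − 0.956 = 0.044
C /\ ~~(~~(B -> A) -> B) = min(0.779, 0.044) = 0.044
~C = 1 − 0.779 = 0.221
(C /\ ~~(~~(B -> A) -> B)) /\ ~C = min(0.044, 0.221) = 0.044
~B = 1 − 0.044 = 0.956
~B /\ C = min(0.956, 0.779) = 0.779
((C /\ ~~(~~(B -> A) -> B)) /\ ~C) /\ (~B /\ C) = min(0.044, 0.779) = 0.044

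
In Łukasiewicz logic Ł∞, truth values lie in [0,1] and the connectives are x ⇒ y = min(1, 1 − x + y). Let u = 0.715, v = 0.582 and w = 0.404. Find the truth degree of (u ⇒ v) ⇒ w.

0.537

u ⇒ v = min(1, 1 − 0.715 + 0.582) = min(1, 0.867) = 0.867
(u ⇒ v) ⇒ w = min(1, 1 − 0.867 + 0.404) = min(1, 0.537) = 0.537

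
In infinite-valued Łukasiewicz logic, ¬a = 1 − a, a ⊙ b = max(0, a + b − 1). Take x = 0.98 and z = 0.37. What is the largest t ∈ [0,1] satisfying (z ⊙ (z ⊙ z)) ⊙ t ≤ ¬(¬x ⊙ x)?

1.00

z ⊙ z = max(0, 0.37 + 0.37 − 1) = max(0, -0.26) = 0.00
z ⊙ (z ⊙ z) = max(0, 0.37 + 0.00 − 1) = max(0, -0.63) = 0.00
So the left factor is z ⊙ (z ⊙ z) = 0.00.
¬x = 1 − 0.98 = 0.02
¬x ⊙ x = max(0, 0.02 + 0.98 − 1) = max(0, 0.00) = 0.00
¬(¬x ⊙ x) = 1 − 0.00 = 1.00
So the right-hand bound is ¬(¬x ⊙ x) = 1.00.
The residuum of the Łukasiewicz t-norm gives the supremum: min(1, 1 − 0.00 + 1.00).
1 − 0.00 + 1.00 = 2.00, so t = min(1, 2.00) = 1.00.
Check: 0.00 ⊙ 1.00 = max(0, 0.00) = 0.00 ≤ 1.00.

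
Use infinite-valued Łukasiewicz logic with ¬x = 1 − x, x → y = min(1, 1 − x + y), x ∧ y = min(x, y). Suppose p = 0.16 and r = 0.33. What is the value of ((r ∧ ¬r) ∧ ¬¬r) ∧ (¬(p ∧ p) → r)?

¬r = 1 − 0.33 = 0.67
r ∧ ¬r = min(0.33, 0.67) = 0.33
¬¬r = 1 − 0.67 = 0.33
(r ∧ ¬r) ∧ ¬¬r = min(0.33, 0.33) = 0.33
p ∧ p = min(0.16, 0.16) = 0.16
¬(p ∧ p) = 1 − 0.16 = 0.84
¬(p ∧ p) → r = min(1, 1 − 0.84 + 0.33) = min(1, 0.49) = 0.49
((r ∧ ¬r) ∧ ¬¬r) ∧ (¬(p ∧ p) → r) = min(0.33, 0.49) = 0.33

0.33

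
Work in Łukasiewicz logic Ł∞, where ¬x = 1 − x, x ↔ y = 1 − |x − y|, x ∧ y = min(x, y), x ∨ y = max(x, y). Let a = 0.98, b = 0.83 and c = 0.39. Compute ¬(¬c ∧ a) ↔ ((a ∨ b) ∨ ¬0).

0.39

¬c = 1 − 0.39 = 0.61
¬c ∧ a = min(0.61, 0.98) = 0.61
¬(¬c ∧ a) = 1 − 0.61 = 0.39
a ∨ b = max(0.98, 0.83) = 0.98
¬0 = 1 − 0.00 = 1.00
(a ∨ b) ∨ ¬0 = max(0.98, 1.00) = 1.00
¬(¬c ∧ a) ↔ ((a ∨ b) ∨ ¬0) = 1 − |0.39 − 1.00| = 1 − 0.61 = 0.39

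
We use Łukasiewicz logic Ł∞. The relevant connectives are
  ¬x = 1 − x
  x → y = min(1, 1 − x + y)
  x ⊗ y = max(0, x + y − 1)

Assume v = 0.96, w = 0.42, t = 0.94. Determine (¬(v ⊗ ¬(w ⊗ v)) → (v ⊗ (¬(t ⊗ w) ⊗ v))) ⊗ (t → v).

1.00

w ⊗ v = max(0, 0.42 + 0.96 − 1) = max(0, 0.38) = 0.38
¬(w ⊗ v) = 1 − 0.38 = 0.62
v ⊗ ¬(w ⊗ v) = max(0, 0.96 + 0.62 − 1) = max(0, 0.58) = 0.58
¬(v ⊗ ¬(w ⊗ v)) = 1 − 0.58 = 0.42
t ⊗ w = max(0, 0.94 + 0.42 − 1) = max(0, 0.36) = 0.36
¬(t ⊗ w) = 1 − 0.36 = 0.64
¬(t ⊗ w) ⊗ v = max(0, 0.64 + 0.96 − 1) = max(0, 0.60) = 0.60
v ⊗ (¬(t ⊗ w) ⊗ v) = max(0, 0.96 + 0.60 − 1) = max(0, 0.56) = 0.56
¬(v ⊗ ¬(w ⊗ v)) → (v ⊗ (¬(t ⊗ w) ⊗ v)) = min(1, 1 − 0.42 + 0.56) = min(1, 1.14) = 1.00
t → v = min(1, 1 − 0.94 + 0.96) = min(1, 1.02) = 1.00
(¬(v ⊗ ¬(w ⊗ v)) → (v ⊗ (¬(t ⊗ w) ⊗ v))) ⊗ (t → v) = max(0, 1.00 + 1.00 − 1) = max(0, 1.00) = 1.00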